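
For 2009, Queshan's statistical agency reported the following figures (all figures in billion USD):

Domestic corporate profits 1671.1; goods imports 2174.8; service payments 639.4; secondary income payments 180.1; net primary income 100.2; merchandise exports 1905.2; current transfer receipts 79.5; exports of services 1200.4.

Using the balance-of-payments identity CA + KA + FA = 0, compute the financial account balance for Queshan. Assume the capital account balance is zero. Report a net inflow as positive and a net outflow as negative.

Goods balance = 1905.2 - 2174.8 = -269.6
Services balance = 1200.4 - 639.4 = 561.0
Trade balance (goods + services) = -269.6 + 561.0 = 291.4
Net primary income = 100.2
Net secondary income = 79.5 - 180.1 = -100.6
Current account = 291.4 + 100.2 + (-100.6) = 291.0
Financial account = -(291.0) = -291.0

-291.0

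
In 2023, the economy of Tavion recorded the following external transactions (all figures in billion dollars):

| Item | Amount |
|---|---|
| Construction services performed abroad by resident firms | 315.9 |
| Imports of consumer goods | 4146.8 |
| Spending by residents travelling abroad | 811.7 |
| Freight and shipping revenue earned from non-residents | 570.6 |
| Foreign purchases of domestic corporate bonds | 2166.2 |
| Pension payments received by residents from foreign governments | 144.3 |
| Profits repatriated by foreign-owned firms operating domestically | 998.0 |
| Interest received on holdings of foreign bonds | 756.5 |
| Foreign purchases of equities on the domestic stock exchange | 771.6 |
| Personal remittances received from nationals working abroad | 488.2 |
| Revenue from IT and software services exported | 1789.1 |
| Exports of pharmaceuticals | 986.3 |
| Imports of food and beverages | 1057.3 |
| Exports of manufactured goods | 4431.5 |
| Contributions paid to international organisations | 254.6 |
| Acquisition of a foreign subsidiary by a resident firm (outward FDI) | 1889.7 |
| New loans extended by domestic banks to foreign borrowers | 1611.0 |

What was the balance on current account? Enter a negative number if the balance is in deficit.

Goods: 986.3 + 4431.5 - 4146.8 - 1057.3 = 213.7
Services: 315.9 + 570.6 - 811.7 + 1789.1 = 1863.9
Primary income: 756.5 - 998.0 = -241.5
Secondary income: 488.2 + 144.3 - 254.6 = 377.9
Current account = 213.7 + 1863.9 + (-241.5) + 377.9 = 2214.0
(Excluded from the current account — financial account: foreign purchases of domestic corporate bonds 2166.2, foreign purchases of equities on the domestic stock exchange 771.6, acquisition of a foreign subsidiary by a resident firm (outward FDI) 1889.7, new loans extended by domestic banks to foreign borrowers 1611.0.)

2214.0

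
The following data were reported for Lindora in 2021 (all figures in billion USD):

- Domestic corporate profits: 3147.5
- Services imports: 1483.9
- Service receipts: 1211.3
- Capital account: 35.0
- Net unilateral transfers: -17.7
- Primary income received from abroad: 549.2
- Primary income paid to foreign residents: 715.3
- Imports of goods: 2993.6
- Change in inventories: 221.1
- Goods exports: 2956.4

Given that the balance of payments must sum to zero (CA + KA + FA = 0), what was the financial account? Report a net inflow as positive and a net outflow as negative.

458.6

Goods balance = 2956.4 - 2993.6 = -37.2
Services balance = 1211.3 - 1483.9 = -272.6
Trade balance (goods + services) = -37.2 + (-272.6) = -309.8
Net primary income = 549.2 - 715.3 = -166.1
Net secondary income = -17.7
Current account = -309.8 + (-166.1) + (-17.7) = -493.6
Financial account = -(-493.6 + 35.0) = 458.6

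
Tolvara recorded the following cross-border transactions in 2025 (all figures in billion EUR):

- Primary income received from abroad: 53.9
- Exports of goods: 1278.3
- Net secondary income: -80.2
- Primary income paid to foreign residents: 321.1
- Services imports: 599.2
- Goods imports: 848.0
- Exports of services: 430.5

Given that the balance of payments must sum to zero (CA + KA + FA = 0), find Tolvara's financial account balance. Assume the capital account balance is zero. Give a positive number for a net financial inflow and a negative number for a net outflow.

85.8

Goods balance = 1278.3 - 848.0 = 430.3
Services balance = 430.5 - 599.2 = -168.7
Trade balance (goods + services) = 430.3 + (-168.7) = 261.6
Net primary income = 53.9 - 321.1 = -267.2
Net secondary income = -80.2
Current account = 261.6 + (-267.2) + (-80.2) = -85.8
Financial account = -(-85.8) = 85.8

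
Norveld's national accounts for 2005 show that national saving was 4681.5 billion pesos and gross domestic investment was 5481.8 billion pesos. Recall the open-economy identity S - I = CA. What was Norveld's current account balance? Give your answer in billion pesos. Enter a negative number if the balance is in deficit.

S - I = CA (net lending to the rest of the world).
CA = S - I = 4681.5 - 5481.8 = -800.3

-800.3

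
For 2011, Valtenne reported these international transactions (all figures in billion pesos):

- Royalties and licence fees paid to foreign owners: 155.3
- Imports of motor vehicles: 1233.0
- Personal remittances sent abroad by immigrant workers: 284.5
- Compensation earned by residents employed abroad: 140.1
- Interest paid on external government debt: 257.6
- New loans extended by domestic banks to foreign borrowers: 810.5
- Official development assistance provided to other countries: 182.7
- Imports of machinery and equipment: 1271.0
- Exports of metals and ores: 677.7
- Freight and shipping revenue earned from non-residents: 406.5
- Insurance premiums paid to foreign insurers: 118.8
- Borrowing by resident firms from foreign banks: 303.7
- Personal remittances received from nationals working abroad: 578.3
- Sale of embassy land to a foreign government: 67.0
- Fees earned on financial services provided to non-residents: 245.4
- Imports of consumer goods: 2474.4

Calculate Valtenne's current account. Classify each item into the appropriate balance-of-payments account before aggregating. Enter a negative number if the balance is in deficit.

Goods: -1233.0 - 1271.0 - 2474.4 + 677.7 = -4300.7
Services: -155.3 + 245.4 + 406.5 - 118.8 = 377.8
Primary income: 140.1 - 257.6 = -117.5
Secondary income: -284.5 - 182.7 + 578.3 = 111.1
Current account = (-4300.7) + 377.8 + (-117.5) + 111.1 = -3929.3
(Excluded from the current account — financial account: new loans extended by domestic banks to foreign borrowers 810.5, borrowing by resident firms from foreign banks 303.7; capital account: sale of embassy land to a foreign government 67.0.)

-3929.3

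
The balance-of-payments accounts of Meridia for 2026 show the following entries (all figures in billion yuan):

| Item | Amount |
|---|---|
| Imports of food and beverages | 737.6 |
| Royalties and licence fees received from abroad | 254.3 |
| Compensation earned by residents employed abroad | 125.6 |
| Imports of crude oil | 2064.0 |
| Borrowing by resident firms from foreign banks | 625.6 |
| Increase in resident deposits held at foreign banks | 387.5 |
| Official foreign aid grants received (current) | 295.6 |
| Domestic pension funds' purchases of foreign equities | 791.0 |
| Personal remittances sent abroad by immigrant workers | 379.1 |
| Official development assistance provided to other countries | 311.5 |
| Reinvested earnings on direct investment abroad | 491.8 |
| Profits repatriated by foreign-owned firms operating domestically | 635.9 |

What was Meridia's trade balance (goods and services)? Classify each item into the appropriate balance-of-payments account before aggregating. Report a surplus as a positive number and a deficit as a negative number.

Goods: -2064.0 - 737.6 = -2801.6
Services: 254.3
Trade balance = -2801.6 + 254.3 = -2547.3
(Excluded from the trade balance — primary income: compensation earned by residents employed abroad 125.6, reinvested earnings on direct investment abroad 491.8, profits repatriated by foreign-owned firms operating domestically 635.9; financial account: borrowing by resident firms from foreign banks 625.6, increase in resident deposits held at foreign banks 387.5, domestic pension funds' purchases of foreign equities 791.0; secondary income: official foreign aid grants received (current) 295.6, personal remittances sent abroad by immigrant workers 379.1, official development assistance provided to other countries 311.5.)

-2547.3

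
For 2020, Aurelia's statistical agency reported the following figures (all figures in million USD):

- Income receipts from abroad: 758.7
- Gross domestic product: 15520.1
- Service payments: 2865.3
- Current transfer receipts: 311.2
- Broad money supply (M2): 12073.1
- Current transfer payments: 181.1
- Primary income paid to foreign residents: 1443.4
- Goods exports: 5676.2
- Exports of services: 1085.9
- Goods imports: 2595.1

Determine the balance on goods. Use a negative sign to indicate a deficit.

3081.1

Goods balance = 5676.2 - 2595.1 = 3081.1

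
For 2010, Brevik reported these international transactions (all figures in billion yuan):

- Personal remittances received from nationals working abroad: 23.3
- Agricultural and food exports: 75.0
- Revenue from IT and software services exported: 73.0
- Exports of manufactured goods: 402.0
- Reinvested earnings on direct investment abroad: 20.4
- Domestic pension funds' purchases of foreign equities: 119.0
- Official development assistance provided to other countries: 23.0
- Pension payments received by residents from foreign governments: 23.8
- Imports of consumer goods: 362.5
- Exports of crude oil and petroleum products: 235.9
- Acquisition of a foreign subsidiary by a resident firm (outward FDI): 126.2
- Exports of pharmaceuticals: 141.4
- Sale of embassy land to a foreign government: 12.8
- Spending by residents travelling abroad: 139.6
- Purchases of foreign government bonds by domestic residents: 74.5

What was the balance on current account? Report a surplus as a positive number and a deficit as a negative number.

469.7

Goods: 402.0 - 362.5 + 235.9 + 75.0 + 141.4 = 491.8
Services: 73.0 - 139.6 = -66.6
Primary income: 20.4
Secondary income: 23.3 - 23.0 + 23.8 = 24.1
Current account = 491.8 + (-66.6) + 20.4 + 24.1 = 469.7
(Excluded from the current account — financial account: domestic pension funds' purchases of foreign equities 119.0, acquisition of a foreign subsidiary by a resident firm (outward FDI) 126.2, purchases of foreign government bonds by domestic residents 74.5; capital account: sale of embassy land to a foreign government 12.8.)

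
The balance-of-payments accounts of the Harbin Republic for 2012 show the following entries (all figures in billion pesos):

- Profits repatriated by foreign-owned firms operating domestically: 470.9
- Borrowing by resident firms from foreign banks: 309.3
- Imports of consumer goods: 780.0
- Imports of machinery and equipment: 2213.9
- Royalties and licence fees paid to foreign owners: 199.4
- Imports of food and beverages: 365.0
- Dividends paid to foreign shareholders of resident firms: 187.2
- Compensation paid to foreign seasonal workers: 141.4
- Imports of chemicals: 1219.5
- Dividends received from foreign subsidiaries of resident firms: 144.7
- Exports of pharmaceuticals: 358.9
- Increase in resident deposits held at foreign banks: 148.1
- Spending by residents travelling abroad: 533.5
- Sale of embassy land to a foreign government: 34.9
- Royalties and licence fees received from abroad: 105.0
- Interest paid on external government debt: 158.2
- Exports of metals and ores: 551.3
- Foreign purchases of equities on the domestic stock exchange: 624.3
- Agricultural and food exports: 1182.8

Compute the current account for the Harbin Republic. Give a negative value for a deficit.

Goods: -365.0 - 1219.5 - 780.0 + 1182.8 + 358.9 - 2213.9 + 551.3 = -2485.4
Services: 105.0 - 199.4 - 533.5 = -627.9
Primary income: -187.2 - 141.4 - 470.9 + 144.7 - 158.2 = -813.0
Current account = (-2485.4) + (-627.9) + (-813.0) = -3926.3
(Excluded from the current account — financial account: borrowing by resident firms from foreign banks 309.3, increase in resident deposits held at foreign banks 148.1, foreign purchases of equities on the domestic stock exchange 624.3; capital account: sale of embassy land to a foreign government 34.9.)

-3926.3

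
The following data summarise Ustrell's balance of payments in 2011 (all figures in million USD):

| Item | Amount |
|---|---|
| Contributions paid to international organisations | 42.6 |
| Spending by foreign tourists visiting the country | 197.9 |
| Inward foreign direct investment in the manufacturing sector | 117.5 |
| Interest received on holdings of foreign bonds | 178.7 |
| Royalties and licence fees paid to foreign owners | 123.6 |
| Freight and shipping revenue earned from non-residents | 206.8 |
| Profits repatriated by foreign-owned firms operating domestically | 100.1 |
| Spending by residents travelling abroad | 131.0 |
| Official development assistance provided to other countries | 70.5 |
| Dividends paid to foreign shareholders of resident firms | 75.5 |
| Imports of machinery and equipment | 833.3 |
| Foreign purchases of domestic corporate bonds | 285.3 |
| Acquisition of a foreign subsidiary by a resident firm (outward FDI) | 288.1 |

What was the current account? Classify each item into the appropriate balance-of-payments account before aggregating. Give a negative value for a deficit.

Goods: -833.3
Services: 206.8 + 197.9 - 131.0 - 123.6 = 150.1
Primary income: 178.7 - 100.1 - 75.5 = 3.1
Secondary income: -70.5 - 42.6 = -113.1
Current account = (-833.3) + 150.1 + 3.1 + (-113.1) = -793.2
(Excluded from the current account — financial account: inward foreign direct investment in the manufacturing sector 117.5, foreign purchases of domestic corporate bonds 285.3, acquisition of a foreign subsidiary by a resident firm (outward FDI) 288.1.)

-793.2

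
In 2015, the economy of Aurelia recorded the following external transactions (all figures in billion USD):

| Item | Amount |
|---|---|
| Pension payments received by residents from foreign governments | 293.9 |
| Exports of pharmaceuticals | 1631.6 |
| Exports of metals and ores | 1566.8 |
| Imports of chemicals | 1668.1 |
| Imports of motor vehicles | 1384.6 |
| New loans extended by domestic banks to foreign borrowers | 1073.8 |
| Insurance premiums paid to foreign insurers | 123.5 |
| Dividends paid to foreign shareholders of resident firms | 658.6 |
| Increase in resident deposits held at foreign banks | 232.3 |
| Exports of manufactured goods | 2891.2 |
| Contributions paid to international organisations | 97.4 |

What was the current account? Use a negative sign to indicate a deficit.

2451.3

Goods: -1384.6 + 1631.6 + 1566.8 + 2891.2 - 1668.1 = 3036.9
Services: -123.5
Primary income: -658.6
Secondary income: 293.9 - 97.4 = 196.5
Current account = 3036.9 + (-123.5) + (-658.6) + 196.5 = 2451.3
(Excluded from the current account — financial account: new loans extended by domestic banks to foreign borrowers 1073.8, increase in resident deposits held at foreign banks 232.3.)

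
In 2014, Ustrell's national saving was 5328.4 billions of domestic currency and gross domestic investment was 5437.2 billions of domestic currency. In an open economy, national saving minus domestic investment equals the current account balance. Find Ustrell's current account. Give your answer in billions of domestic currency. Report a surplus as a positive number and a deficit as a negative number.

-108.8

S - I = CA (net lending to the rest of the world).
CA = S - I = 5328.4 - 5437.2 = -108.8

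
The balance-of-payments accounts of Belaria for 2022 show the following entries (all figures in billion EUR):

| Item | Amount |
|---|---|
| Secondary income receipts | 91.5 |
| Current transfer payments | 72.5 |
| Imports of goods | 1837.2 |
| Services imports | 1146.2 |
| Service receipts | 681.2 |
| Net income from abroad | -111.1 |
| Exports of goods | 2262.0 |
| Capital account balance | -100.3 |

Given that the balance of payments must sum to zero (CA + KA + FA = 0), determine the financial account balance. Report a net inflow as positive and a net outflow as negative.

232.6

Goods balance = 2262.0 - 1837.2 = 424.8
Services balance = 681.2 - 1146.2 = -465.0
Trade balance (goods + services) = 424.8 + (-465.0) = -40.2
Net primary income = -111.1
Net secondary income = 91.5 - 72.5 = 19.0
Current account = -40.2 + (-111.1) + 19.0 = -132.3
Financial account = -(-132.3 + (-100.3)) = 232.6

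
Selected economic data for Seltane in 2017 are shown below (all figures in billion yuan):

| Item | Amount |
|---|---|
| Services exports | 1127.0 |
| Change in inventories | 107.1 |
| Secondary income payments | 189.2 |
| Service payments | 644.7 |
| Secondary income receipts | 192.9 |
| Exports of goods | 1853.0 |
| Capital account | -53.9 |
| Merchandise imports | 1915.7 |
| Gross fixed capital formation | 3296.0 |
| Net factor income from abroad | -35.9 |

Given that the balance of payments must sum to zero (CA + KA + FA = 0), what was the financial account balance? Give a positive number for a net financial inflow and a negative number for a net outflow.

-333.5

Goods balance = 1853.0 - 1915.7 = -62.7
Services balance = 1127.0 - 644.7 = 482.3
Trade balance (goods + services) = -62.7 + 482.3 = 419.6
Net primary income = -35.9
Net secondary income = 192.9 - 189.2 = 3.7
Current account = 419.6 + (-35.9) + 3.7 = 387.4
Financial account = -(387.4 + (-53.9)) = -333.5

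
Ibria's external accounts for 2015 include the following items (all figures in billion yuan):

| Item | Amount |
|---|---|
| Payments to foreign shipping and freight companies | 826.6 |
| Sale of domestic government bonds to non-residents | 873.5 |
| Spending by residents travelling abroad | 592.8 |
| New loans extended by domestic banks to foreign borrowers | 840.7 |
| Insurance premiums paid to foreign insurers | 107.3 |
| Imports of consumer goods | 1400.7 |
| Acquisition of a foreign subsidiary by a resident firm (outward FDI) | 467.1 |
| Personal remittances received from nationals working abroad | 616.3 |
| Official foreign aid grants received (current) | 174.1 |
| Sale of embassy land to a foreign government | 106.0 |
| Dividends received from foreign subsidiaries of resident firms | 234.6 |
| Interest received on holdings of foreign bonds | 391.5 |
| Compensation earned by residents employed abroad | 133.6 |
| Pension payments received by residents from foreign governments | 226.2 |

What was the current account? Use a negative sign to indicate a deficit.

Goods: -1400.7
Services: -592.8 - 826.6 - 107.3 = -1526.7
Primary income: 133.6 + 234.6 + 391.5 = 759.7
Secondary income: 174.1 + 616.3 + 226.2 = 1016.6
Current account = (-1400.7) + (-1526.7) + 759.7 + 1016.6 = -1151.1
(Excluded from the current account — financial account: sale of domestic government bonds to non-residents 873.5, new loans extended by domestic banks to foreign borrowers 840.7, acquisition of a foreign subsidiary by a resident firm (outward FDI) 467.1; capital account: sale of embassy land to a foreign government 106.0.)

-1151.1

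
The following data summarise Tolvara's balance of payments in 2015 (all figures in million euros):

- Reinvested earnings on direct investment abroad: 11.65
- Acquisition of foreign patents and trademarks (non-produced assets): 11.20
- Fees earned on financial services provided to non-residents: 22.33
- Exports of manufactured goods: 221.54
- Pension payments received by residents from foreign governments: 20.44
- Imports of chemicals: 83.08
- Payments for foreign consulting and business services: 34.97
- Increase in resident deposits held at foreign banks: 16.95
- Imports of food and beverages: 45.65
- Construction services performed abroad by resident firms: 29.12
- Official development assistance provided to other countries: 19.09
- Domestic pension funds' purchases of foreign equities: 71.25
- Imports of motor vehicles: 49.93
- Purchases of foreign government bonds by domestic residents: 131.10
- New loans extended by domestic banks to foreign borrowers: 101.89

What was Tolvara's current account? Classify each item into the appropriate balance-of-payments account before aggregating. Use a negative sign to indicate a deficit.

Goods: -83.08 - 49.93 + 221.54 - 45.65 = 42.88
Services: 22.33 + 29.12 - 34.97 = 16.48
Primary income: 11.65
Secondary income: -19.09 + 20.44 = 1.35
Current account = 42.88 + 16.48 + 11.65 + 1.35 = 72.36
(Excluded from the current account — capital account: acquisition of foreign patents and trademarks (non-produced assets) 11.20; financial account: increase in resident deposits held at foreign banks 16.95, domestic pension funds' purchases of foreign equities 71.25, purchases of foreign government bonds by domestic residents 131.10, new loans extended by domestic banks to foreign borrowers 101.89.)

72.36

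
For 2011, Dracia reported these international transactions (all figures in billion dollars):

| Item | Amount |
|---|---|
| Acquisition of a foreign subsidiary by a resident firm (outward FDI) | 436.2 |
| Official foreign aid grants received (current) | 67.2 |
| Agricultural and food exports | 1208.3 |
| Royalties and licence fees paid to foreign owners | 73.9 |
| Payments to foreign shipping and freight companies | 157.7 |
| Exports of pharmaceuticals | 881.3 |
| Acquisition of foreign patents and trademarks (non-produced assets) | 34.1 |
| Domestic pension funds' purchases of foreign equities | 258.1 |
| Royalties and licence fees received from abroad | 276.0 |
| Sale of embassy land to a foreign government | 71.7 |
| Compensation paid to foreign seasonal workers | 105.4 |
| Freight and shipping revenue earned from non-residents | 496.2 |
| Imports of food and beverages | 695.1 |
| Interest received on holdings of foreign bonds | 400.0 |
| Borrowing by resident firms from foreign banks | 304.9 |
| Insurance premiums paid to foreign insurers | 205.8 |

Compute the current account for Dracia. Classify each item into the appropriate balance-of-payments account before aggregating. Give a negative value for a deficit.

Goods: 1208.3 + 881.3 - 695.1 = 1394.5
Services: 496.2 - 205.8 - 157.7 + 276.0 - 73.9 = 334.8
Primary income: -105.4 + 400.0 = 294.6
Secondary income: 67.2
Current account = 1394.5 + 334.8 + 294.6 + 67.2 = 2091.1
(Excluded from the current account — financial account: acquisition of a foreign subsidiary by a resident firm (outward FDI) 436.2, domestic pension funds' purchases of foreign equities 258.1, borrowing by resident firms from foreign banks 304.9; capital account: acquisition of foreign patents and trademarks (non-produced assets) 34.1, sale of embassy land to a foreign government 71.7.)

2091.1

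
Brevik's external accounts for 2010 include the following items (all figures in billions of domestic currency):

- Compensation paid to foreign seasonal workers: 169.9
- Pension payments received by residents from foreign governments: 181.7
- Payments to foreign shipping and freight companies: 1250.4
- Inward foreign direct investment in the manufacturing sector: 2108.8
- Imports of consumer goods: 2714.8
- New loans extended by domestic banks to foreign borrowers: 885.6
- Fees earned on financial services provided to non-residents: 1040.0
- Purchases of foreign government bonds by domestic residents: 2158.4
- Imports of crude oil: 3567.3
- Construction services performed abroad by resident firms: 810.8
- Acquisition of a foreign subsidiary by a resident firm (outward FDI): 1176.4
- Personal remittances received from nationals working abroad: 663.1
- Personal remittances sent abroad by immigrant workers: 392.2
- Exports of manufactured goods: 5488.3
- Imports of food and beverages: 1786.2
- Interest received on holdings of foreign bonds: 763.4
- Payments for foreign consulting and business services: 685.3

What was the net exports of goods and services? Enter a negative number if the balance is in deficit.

Goods: 5488.3 - 2714.8 - 1786.2 - 3567.3 = -2580.0
Services: -685.3 - 1250.4 + 1040.0 + 810.8 = -84.9
Trade balance = -2580.0 + (-84.9) = -2664.9
(Excluded from the trade balance — primary income: compensation paid to foreign seasonal workers 169.9, interest received on holdings of foreign bonds 763.4; secondary income: pension payments received by residents from foreign governments 181.7, personal remittances received from nationals working abroad 663.1, personal remittances sent abroad by immigrant workers 392.2; financial account: inward foreign direct investment in the manufacturing sector 2108.8, new loans extended by domestic banks to foreign borrowers 885.6, purchases of foreign government bonds by domestic residents 2158.4, acquisition of a foreign subsidiary by a resident firm (outward FDI) 1176.4.)

-2664.9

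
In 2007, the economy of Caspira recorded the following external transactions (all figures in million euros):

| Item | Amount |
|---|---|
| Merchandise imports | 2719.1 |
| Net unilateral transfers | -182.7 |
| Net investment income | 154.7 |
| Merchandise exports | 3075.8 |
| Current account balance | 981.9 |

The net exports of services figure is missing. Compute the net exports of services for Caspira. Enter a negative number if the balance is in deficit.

653.2

Current account = goods balance + services balance + net primary income + net secondary income
Sum of the known components = 328.7
Net exports of services = CA - (known components) = 981.9 - 328.7 = 653.2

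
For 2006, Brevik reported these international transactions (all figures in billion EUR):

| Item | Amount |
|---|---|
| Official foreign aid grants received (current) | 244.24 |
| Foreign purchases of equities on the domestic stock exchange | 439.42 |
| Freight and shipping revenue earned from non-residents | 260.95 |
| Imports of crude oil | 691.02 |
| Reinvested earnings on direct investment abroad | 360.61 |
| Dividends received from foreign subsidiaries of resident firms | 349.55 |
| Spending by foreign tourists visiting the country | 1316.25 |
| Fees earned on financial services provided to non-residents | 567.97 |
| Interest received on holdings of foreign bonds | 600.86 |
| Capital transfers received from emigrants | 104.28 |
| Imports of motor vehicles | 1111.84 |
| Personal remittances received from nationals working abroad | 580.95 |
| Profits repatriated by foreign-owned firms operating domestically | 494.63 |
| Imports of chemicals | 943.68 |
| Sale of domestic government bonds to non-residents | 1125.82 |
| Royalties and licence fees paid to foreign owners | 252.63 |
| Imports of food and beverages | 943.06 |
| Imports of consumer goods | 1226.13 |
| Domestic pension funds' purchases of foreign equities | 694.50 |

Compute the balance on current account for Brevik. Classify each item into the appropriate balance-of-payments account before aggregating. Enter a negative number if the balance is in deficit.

-1381.61

Goods: -943.06 - 691.02 - 1226.13 - 943.68 - 1111.84 = -4915.73
Services: -252.63 + 260.95 + 1316.25 + 567.97 = 1892.54
Primary income: 360.61 + 349.55 - 494.63 + 600.86 = 816.39
Secondary income: 580.95 + 244.24 = 825.19
Current account = (-4915.73) + 1892.54 + 816.39 + 825.19 = -1381.61
(Excluded from the current account — financial account: foreign purchases of equities on the domestic stock exchange 439.42, sale of domestic government bonds to non-residents 1125.82, domestic pension funds' purchases of foreign equities 694.50; capital account: capital transfers received from emigrants 104.28.)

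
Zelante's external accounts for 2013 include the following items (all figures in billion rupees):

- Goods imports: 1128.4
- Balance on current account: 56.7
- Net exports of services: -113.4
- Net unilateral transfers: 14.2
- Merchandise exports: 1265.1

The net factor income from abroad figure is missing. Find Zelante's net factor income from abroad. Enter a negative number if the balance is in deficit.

Current account = goods balance + services balance + net primary income + net secondary income
Sum of the known components = 37.5
Net factor income from abroad = CA - (known components) = 56.7 - 37.5 = 19.2

19.2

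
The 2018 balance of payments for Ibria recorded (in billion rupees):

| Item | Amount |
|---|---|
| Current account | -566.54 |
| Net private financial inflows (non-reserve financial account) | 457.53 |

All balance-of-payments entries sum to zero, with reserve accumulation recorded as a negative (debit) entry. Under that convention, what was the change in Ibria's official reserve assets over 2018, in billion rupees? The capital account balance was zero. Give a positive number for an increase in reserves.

-109.01

Official reserve transactions balance = -((-566.54) + 457.53) = 109.01
An accumulation of reserves is recorded as a debit (negative entry), so the change in the stock of reserves is the negative of that balance.
Change in official reserves = -(109.01) = -109.01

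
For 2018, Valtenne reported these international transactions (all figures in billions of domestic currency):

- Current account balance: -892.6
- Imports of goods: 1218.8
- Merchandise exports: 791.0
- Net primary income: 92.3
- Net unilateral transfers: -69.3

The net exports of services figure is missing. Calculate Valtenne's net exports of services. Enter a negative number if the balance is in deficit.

Current account = goods balance + services balance + net primary income + net secondary income
Sum of the known components = -404.8
Net exports of services = CA - (known components) = -892.6 - (-404.8) = -487.8

-487.8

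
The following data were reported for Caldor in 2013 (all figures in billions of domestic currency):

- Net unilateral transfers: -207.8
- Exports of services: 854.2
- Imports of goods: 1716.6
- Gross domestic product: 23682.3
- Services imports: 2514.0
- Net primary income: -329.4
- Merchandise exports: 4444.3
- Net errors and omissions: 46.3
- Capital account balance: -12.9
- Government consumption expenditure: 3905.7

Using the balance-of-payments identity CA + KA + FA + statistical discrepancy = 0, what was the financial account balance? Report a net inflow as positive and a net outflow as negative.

Goods balance = 4444.3 - 1716.6 = 2727.7
Services balance = 854.2 - 2514.0 = -1659.8
Trade balance (goods + services) = 2727.7 + (-1659.8) = 1067.9
Net primary income = -329.4
Net secondary income = -207.8
Current account = 1067.9 + (-329.4) + (-207.8) = 530.7
Financial account = -(530.7 + (-12.9) + 46.3) = -564.1

-564.1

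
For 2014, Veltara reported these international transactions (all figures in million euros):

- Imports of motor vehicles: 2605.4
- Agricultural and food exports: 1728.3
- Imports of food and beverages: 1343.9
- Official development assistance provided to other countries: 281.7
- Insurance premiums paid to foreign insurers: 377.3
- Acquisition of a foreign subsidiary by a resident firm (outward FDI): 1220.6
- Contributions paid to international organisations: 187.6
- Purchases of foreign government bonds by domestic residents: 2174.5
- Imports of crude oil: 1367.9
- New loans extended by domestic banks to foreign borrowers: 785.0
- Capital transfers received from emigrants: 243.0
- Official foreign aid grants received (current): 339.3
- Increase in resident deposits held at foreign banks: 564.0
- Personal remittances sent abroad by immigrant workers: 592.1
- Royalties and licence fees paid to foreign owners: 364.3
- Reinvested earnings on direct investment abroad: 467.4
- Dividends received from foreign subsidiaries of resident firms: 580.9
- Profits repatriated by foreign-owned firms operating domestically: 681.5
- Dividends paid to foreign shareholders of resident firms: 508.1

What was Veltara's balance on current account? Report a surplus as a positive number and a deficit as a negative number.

-5193.9

Goods: 1728.3 - 2605.4 - 1367.9 - 1343.9 = -3588.9
Services: -364.3 - 377.3 = -741.6
Primary income: -508.1 + 467.4 - 681.5 + 580.9 = -141.3
Secondary income: -187.6 - 592.1 + 339.3 - 281.7 = -722.1
Current account = (-3588.9) + (-741.6) + (-141.3) + (-722.1) = -5193.9
(Excluded from the current account — financial account: acquisition of a foreign subsidiary by a resident firm (outward FDI) 1220.6, purchases of foreign government bonds by domestic residents 2174.5, new loans extended by domestic banks to foreign borrowers 785.0, increase in resident deposits held at foreign banks 564.0; capital account: capital transfers received from emigrants 243.0.)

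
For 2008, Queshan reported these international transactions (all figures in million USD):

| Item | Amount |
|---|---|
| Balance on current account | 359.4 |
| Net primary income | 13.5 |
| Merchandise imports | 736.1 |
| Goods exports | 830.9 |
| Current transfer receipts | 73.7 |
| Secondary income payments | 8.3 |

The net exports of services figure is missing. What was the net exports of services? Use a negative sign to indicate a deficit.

185.7

Current account = goods balance + services balance + net primary income + net secondary income
Sum of the known components = 173.7
Net exports of services = CA - (known components) = 359.4 - 173.7 = 185.7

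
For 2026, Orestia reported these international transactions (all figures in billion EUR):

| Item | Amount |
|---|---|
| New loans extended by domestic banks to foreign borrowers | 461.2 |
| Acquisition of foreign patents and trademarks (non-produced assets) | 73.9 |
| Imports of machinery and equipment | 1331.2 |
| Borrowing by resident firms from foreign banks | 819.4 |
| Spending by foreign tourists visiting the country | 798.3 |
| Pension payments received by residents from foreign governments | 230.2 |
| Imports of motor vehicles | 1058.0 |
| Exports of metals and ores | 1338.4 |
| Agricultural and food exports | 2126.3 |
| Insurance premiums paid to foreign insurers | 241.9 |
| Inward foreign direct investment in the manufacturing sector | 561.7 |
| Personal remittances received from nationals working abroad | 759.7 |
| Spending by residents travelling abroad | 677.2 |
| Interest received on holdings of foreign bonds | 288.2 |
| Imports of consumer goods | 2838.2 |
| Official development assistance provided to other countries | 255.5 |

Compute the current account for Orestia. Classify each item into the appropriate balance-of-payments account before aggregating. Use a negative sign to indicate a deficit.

Goods: 2126.3 - 2838.2 - 1058.0 - 1331.2 + 1338.4 = -1762.7
Services: 798.3 - 241.9 - 677.2 = -120.8
Primary income: 288.2
Secondary income: 759.7 - 255.5 + 230.2 = 734.4
Current account = (-1762.7) + (-120.8) + 288.2 + 734.4 = -860.9
(Excluded from the current account — financial account: new loans extended by domestic banks to foreign borrowers 461.2, borrowing by resident firms from foreign banks 819.4, inward foreign direct investment in the manufacturing sector 561.7; capital account: acquisition of foreign patents and trademarks (non-produced assets) 73.9.)

-860.9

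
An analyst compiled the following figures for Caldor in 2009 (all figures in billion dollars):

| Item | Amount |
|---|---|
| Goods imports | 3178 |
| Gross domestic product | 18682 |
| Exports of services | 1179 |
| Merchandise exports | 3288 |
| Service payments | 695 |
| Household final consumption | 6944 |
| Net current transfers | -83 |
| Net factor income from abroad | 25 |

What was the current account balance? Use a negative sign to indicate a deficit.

536

Goods balance = 3288 - 3178 = 110
Services balance = 1179 - 695 = 484
Trade balance (goods + services) = 110 + 484 = 594
Net primary income = 25
Net secondary income = -83
Current account = 594 + 25 + (-83) = 536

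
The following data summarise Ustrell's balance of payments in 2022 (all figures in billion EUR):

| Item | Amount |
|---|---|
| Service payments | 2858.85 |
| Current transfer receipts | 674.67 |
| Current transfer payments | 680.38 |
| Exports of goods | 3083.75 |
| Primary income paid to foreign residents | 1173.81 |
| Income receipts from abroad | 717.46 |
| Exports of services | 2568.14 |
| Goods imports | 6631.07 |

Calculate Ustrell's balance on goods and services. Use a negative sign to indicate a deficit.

-3838.03

Goods balance = 3083.75 - 6631.07 = -3547.32
Services balance = 2568.14 - 2858.85 = -290.71
Trade balance (goods + services) = -3547.32 + (-290.71) = -3838.03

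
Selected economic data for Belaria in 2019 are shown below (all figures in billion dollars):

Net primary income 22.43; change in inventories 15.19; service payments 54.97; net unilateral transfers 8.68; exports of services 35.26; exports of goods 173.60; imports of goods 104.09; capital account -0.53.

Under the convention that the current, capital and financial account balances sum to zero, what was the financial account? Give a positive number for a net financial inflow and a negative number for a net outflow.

Goods balance = 173.60 - 104.09 = 69.51
Services balance = 35.26 - 54.97 = -19.71
Trade balance (goods + services) = 69.51 + (-19.71) = 49.80
Net primary income = 22.43
Net secondary income = 8.68
Current account = 49.80 + 22.43 + 8.68 = 80.91
Financial account = -(80.91 + (-0.53)) = -80.38

-80.38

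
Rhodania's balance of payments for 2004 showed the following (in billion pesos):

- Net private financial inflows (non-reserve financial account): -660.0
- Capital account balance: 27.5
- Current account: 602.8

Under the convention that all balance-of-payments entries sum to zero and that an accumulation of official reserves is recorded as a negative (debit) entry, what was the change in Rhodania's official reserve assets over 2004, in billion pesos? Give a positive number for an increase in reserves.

-29.7

Official reserve transactions balance = -(602.8 + 27.5 + (-660.0)) = 29.7
An accumulation of reserves is recorded as a debit (negative entry), so the change in the stock of reserves is the negative of that balance.
Change in official reserves = -(29.7) = -29.7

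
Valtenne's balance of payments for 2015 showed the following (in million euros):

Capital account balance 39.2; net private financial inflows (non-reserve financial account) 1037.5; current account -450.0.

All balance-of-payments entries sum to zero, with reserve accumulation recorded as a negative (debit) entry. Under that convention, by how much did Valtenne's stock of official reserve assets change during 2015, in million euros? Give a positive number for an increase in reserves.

Official reserve transactions balance = -((-450.0) + 39.2 + 1037.5) = -626.7
An accumulation of reserves is recorded as a debit (negative entry), so the change in the stock of reserves is the negative of that balance.
Change in official reserves = -(-626.7) = 626.7

626.7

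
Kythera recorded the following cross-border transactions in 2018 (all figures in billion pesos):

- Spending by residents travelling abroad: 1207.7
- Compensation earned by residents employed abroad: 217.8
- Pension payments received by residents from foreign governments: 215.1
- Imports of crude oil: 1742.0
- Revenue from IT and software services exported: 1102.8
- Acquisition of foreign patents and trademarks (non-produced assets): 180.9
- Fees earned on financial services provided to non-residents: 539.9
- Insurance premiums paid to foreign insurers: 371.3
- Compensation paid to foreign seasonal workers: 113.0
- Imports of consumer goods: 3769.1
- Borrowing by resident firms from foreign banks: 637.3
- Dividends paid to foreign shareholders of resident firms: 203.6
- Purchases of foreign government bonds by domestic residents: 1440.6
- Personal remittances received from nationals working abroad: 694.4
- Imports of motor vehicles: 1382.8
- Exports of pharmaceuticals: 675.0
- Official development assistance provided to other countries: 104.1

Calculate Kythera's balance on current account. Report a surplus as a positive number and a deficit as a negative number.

Goods: -1382.8 - 1742.0 - 3769.1 + 675.0 = -6218.9
Services: 1102.8 - 371.3 - 1207.7 + 539.9 = 63.7
Primary income: -113.0 - 203.6 + 217.8 = -98.8
Secondary income: 694.4 - 104.1 + 215.1 = 805.4
Current account = (-6218.9) + 63.7 + (-98.8) + 805.4 = -5448.6
(Excluded from the current account — capital account: acquisition of foreign patents and trademarks (non-produced assets) 180.9; financial account: borrowing by resident firms from foreign banks 637.3, purchases of foreign government bonds by domestic residents 1440.6.)

-5448.6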